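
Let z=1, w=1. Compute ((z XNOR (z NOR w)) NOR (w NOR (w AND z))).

Substituting: ((1 XNOR (1 NOR 1)) NOR (1 NOR (1 AND 1)))
= 1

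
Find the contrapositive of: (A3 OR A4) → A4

Contrapositive: NOT A4 → NOT (A3 OR A4)
Note: A statement and its contrapositive are logically equivalent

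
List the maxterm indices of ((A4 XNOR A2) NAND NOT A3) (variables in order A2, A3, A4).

ΠM(0, 5) = (A2 OR A3 OR A4) AND (NOT A2 OR A3 OR NOT A4)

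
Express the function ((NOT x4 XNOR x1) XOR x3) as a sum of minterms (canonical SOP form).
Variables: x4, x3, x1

Σm(1, 2, 4, 7) = (NOT x4 AND NOT x3 AND x1) OR (NOT x4 AND x3 AND NOT x1) OR (x4 AND NOT x3 AND NOT x1) OR (x4 AND x3 AND x1)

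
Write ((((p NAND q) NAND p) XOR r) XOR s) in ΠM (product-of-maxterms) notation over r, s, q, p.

ΠM(1, 4, 6, 7, 8, 10, 11, 13) = (r OR s OR q OR NOT p) AND (r OR NOT s OR q OR p) AND (r OR NOT s OR NOT q OR p) AND (r OR NOT s OR NOT q OR NOT p) AND (NOT r OR s OR q OR p) AND (NOT r OR s OR NOT q OR p) AND (NOT r OR s OR NOT q OR NOT p) AND (NOT r OR NOT s OR q OR NOT p)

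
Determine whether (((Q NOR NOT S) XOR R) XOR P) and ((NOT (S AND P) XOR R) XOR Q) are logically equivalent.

No. Counterexample: with R=0, Q=0, P=0, S=0, Expression 1 = 0 but Expression 2 = 1.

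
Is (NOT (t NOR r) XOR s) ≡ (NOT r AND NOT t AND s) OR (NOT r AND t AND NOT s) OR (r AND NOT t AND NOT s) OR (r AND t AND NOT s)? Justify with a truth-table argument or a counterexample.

Yes, they are equivalent — the two output columns agree on all 8 assignments:
r | t | s | Expression 1 | Expression 2
---------------------------------------
0 | 0 | 0 | 0 | 0
0 | 0 | 1 | 1 | 1
0 | 1 | 0 | 1 | 1
0 | 1 | 1 | 0 | 0
1 | 0 | 0 | 1 | 1
1 | 0 | 1 | 0 | 0
1 | 1 | 0 | 1 | 1
1 | 1 | 1 | 0 | 0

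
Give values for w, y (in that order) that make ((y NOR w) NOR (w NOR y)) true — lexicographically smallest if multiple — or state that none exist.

w=0, y=1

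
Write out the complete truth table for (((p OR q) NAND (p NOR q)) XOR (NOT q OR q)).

p | q | Output
--------------
0 | 0 | 0
0 | 1 | 0
1 | 0 | 0
1 | 1 | 0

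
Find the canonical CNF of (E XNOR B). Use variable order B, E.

(B OR NOT E) AND (NOT B OR E)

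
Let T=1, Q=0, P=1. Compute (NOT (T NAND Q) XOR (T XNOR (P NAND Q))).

Substituting: (NOT (1 NAND 0) XOR (1 XNOR (1 NAND 0)))
= 1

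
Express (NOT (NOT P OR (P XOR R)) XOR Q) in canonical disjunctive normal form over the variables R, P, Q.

(NOT R AND NOT P AND Q) OR (NOT R AND P AND Q) OR (R AND NOT P AND Q) OR (R AND P AND NOT Q)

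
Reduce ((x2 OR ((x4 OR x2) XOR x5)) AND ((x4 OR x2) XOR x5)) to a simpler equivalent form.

By absorption (E AND (E OR v) = E):
= ((x4 OR x2) XOR x5)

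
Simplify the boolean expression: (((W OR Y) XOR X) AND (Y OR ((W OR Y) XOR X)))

By absorption (E AND (E OR v) = E):
= ((W OR Y) XOR X)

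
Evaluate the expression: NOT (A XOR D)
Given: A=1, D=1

Substituting: NOT (1 XOR 1)
= 1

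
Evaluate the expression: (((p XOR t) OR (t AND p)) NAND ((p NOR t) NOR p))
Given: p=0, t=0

Substituting: (((0 XOR 0) OR (0 AND 0)) NAND ((0 NOR 0) NOR 0))
= 1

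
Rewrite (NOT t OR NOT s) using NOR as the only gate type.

(((t NOR t) NOR (s NOR s)) NOR ((t NOR t) NOR (s NOR s)))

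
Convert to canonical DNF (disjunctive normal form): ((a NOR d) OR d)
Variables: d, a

(NOT d AND NOT a) OR (d AND NOT a) OR (d AND a)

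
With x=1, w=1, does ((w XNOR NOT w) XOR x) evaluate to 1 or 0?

Substituting: ((1 XNOR NOT 1) XOR 1)
= 1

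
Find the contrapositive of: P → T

Contrapositive: NOT T → NOT P
Note: A statement and its contrapositive are logically equivalent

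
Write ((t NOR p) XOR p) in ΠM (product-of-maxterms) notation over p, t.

ΠM(1) = (p OR NOT t)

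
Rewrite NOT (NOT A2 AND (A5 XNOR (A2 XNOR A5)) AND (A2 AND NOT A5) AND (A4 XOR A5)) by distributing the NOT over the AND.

A2 OR NOT (A5 XNOR (A2 XNOR A5)) OR NOT (A2 AND NOT A5) OR NOT (A4 XOR A5)
De Morgan's: NOT(AND of terms) = OR of negations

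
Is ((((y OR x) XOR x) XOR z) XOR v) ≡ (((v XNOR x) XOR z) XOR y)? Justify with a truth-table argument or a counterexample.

No. Counterexample: with z=0, y=0, x=0, v=0, Expression 1 = 0 but Expression 2 = 1.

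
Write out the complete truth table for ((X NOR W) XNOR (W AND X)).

W | X | Output
--------------
0 | 0 | 0
0 | 1 | 1
1 | 0 | 1
1 | 1 | 0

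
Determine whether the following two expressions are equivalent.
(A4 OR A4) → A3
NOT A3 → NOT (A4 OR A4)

Yes, Contrapositive is always equivalent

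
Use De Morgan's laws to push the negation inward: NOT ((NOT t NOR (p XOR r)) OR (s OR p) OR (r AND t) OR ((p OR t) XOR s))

NOT (NOT t NOR (p XOR r)) AND NOT (s OR p) AND NOT (r AND t) AND NOT ((p OR t) XOR s)
De Morgan's: NOT(OR of terms) = AND of negations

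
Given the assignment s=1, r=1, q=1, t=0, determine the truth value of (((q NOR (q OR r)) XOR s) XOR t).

Substituting: (((1 NOR (1 OR 1)) XOR 1) XOR 0)
= 1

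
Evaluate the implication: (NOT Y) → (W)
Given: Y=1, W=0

Antecedent (NOT Y) = 0; consequent (W) = 0.
0 → 0 = 1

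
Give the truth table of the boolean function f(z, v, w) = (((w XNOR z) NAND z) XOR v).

z | v | w | Output
------------------
0 | 0 | 0 | 1
0 | 0 | 1 | 1
0 | 1 | 0 | 0
0 | 1 | 1 | 0
1 | 0 | 0 | 1
1 | 0 | 1 | 0
1 | 1 | 0 | 0
1 | 1 | 1 | 1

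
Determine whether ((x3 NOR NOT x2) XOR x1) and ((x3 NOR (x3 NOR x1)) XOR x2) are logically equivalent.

No. Counterexample: with x1=0, x3=1, x2=1, Expression 1 = 0 but Expression 2 = 1.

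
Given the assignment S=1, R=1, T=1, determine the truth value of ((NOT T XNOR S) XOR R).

Substituting: ((NOT 1 XNOR 1) XOR 1)
= 1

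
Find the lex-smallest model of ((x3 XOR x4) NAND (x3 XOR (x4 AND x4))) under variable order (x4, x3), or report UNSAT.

x4=0, x3=0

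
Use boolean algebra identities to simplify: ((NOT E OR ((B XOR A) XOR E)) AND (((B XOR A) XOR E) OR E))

By distribution ((E OR v) AND (E OR NOT v) = E):
= ((B XOR A) XOR E)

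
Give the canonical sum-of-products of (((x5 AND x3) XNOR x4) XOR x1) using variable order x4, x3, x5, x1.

Σm(0, 2, 4, 7, 9, 11, 13, 14) = (NOT x4 AND NOT x3 AND NOT x5 AND NOT x1) OR (NOT x4 AND NOT x3 AND x5 AND NOT x1) OR (NOT x4 AND x3 AND NOT x5 AND NOT x1) OR (NOT x4 AND x3 AND x5 AND x1) OR (x4 AND NOT x3 AND NOT x5 AND x1) OR (x4 AND NOT x3 AND x5 AND x1) OR (x4 AND x3 AND NOT x5 AND x1) OR (x4 AND x3 AND x5 AND NOT x1)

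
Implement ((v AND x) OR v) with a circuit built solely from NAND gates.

((((v NAND x) NAND (v NAND x)) NAND ((v NAND x) NAND (v NAND x))) NAND (v NAND v))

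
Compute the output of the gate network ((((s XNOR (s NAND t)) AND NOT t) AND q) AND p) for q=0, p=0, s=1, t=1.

Substituting: ((((1 XNOR (1 NAND 1)) AND NOT 1) AND 0) AND 0)
= 0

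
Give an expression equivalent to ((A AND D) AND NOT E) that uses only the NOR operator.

((((A NOR A) NOR (D NOR D)) NOR ((A NOR A) NOR (D NOR D))) NOR ((E NOR E) NOR (E NOR E)))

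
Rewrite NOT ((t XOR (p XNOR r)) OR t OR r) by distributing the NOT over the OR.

NOT (t XOR (p XNOR r)) AND NOT t AND NOT r
De Morgan's: NOT(OR of terms) = AND of negations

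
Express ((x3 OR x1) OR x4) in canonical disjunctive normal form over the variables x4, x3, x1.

(NOT x4 AND NOT x3 AND x1) OR (NOT x4 AND x3 AND NOT x1) OR (NOT x4 AND x3 AND x1) OR (x4 AND NOT x3 AND NOT x1) OR (x4 AND NOT x3 AND x1) OR (x4 AND x3 AND NOT x1) OR (x4 AND x3 AND x1)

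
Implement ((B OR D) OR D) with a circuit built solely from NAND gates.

((((B NAND B) NAND (D NAND D)) NAND ((B NAND B) NAND (D NAND D))) NAND (D NAND D))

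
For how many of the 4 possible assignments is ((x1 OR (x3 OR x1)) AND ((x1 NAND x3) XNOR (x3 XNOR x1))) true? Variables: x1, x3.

No assignment satisfies the expression.
Count: 0 out of 4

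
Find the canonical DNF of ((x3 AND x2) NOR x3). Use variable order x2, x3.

(NOT x2 AND NOT x3) OR (x2 AND NOT x3)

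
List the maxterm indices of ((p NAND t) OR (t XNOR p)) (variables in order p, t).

ΠM() = TRUE (no maxterms)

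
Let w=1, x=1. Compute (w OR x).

Substituting: (1 OR 1)
= 1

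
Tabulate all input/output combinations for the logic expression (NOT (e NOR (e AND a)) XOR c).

c | a | e | Output
------------------
0 | 0 | 0 | 0
0 | 0 | 1 | 1
0 | 1 | 0 | 0
0 | 1 | 1 | 1
1 | 0 | 0 | 1
1 | 0 | 1 | 0
1 | 1 | 0 | 1
1 | 1 | 1 | 0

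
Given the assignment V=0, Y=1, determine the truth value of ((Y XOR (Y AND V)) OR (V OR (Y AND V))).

Substituting: ((1 XOR (1 AND 0)) OR (0 OR (1 AND 0)))
= 1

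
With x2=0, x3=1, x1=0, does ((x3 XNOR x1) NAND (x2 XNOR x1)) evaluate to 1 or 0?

Substituting: ((1 XNOR 0) NAND (0 XNOR 0))
= 1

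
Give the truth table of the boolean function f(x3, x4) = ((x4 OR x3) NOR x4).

x3 | x4 | Output
----------------
0 | 0 | 1
0 | 1 | 0
1 | 0 | 0
1 | 1 | 0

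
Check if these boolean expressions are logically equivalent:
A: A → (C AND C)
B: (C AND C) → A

No, Converse is not equivalent to original (counterexample: A=0, C=1)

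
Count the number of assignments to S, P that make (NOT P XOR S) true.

Satisfying assignments: (0,0), (1,1)
Count: 2 out of 4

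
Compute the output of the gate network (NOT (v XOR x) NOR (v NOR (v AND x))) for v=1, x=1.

Substituting: (NOT (1 XOR 1) NOR (1 NOR (1 AND 1)))
= 0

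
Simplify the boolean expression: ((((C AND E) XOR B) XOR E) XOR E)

By XOR self-cancellation ((E XOR v) XOR v = E):
= ((C AND E) XOR B)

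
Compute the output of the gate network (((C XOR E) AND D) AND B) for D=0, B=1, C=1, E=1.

Substituting: (((1 XOR 1) AND 0) AND 1)
= 0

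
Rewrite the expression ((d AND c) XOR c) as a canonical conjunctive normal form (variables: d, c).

(d OR c) AND (NOT d OR c) AND (NOT d OR NOT c)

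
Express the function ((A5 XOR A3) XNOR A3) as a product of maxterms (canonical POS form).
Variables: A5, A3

ΠM(2, 3) = (NOT A5 OR A3) AND (NOT A5 OR NOT A3)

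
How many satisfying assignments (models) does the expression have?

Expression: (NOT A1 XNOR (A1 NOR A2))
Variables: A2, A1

Satisfying assignments: (0,0), (0,1), (1,1)
Count: 3 out of 4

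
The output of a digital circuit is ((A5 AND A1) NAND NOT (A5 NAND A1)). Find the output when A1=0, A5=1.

Substituting: ((1 AND 0) NAND NOT (1 NAND 0))
= 1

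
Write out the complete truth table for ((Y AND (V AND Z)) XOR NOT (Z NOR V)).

Z | Y | V | Output
------------------
0 | 0 | 0 | 0
0 | 0 | 1 | 1
0 | 1 | 0 | 0
0 | 1 | 1 | 1
1 | 0 | 0 | 1
1 | 0 | 1 | 1
1 | 1 | 0 | 1
1 | 1 | 1 | 0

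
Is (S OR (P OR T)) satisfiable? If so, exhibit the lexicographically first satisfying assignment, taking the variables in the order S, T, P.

S=0, T=0, P=1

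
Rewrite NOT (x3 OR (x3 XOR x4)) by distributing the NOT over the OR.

NOT x3 AND NOT (x3 XOR x4)
De Morgan's: NOT(OR of terms) = AND of negations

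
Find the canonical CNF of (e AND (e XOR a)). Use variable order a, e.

(a OR e) AND (NOT a OR e) AND (NOT a OR NOT e)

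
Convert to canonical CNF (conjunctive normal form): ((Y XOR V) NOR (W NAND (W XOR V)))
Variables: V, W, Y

(V OR W OR Y) AND (V OR W OR NOT Y) AND (V OR NOT W OR NOT Y) AND (NOT V OR W OR Y) AND (NOT V OR W OR NOT Y) AND (NOT V OR NOT W OR Y) AND (NOT V OR NOT W OR NOT Y)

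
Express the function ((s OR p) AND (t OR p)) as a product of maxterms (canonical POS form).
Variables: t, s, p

ΠM(0, 2, 4) = (t OR s OR p) AND (t OR NOT s OR p) AND (NOT t OR s OR p)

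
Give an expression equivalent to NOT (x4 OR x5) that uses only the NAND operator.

(((x4 NAND x4) NAND (x5 NAND x5)) NAND ((x4 NAND x4) NAND (x5 NAND x5)))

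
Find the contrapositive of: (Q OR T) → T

Contrapositive: NOT T → NOT (Q OR T)
Note: A statement and its contrapositive are logically equivalent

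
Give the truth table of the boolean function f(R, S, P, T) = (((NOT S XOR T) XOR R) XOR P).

R | S | P | T | Output
----------------------
0 | 0 | 0 | 0 | 1
0 | 0 | 0 | 1 | 0
0 | 0 | 1 | 0 | 0
0 | 0 | 1 | 1 | 1
0 | 1 | 0 | 0 | 0
0 | 1 | 0 | 1 | 1
0 | 1 | 1 | 0 | 1
0 | 1 | 1 | 1 | 0
1 | 0 | 0 | 0 | 0
1 | 0 | 0 | 1 | 1
1 | 0 | 1 | 0 | 1
1 | 0 | 1 | 1 | 0
1 | 1 | 0 | 0 | 1
1 | 1 | 0 | 1 | 0
1 | 1 | 1 | 0 | 0
1 | 1 | 1 | 1 | 1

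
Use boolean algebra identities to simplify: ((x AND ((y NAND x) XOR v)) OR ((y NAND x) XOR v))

By absorption (E OR (E AND v) = E):
= ((y NAND x) XOR v)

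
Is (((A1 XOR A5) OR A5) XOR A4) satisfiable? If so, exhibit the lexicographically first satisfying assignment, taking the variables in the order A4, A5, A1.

A4=0, A5=0, A1=1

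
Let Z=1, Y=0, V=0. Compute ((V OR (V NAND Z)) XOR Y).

Substituting: ((0 OR (0 NAND 1)) XOR 0)
= 1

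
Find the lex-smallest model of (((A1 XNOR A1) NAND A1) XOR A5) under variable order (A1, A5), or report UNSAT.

A1=0, A5=0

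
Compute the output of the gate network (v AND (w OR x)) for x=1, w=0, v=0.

Substituting: (0 AND (0 OR 1))
= 0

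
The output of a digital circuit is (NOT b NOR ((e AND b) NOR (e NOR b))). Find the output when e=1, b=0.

Substituting: (NOT 0 NOR ((1 AND 0) NOR (1 NOR 0)))
= 0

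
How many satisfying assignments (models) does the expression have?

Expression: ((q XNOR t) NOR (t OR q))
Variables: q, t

No assignment satisfies the expression.
Count: 0 out of 4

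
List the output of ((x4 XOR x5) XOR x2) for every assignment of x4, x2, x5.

x4 | x2 | x5 | Output
---------------------
0 | 0 | 0 | 0
0 | 0 | 1 | 1
0 | 1 | 0 | 1
0 | 1 | 1 | 0
1 | 0 | 0 | 1
1 | 0 | 1 | 0
1 | 1 | 0 | 0
1 | 1 | 1 | 1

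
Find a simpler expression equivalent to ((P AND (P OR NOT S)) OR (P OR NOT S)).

By absorption (E OR (E AND v) = E):
= (P OR NOT S)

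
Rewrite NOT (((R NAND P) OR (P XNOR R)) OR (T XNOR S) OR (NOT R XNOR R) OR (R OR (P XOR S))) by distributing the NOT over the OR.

NOT ((R NAND P) OR (P XNOR R)) AND NOT (T XNOR S) AND NOT (NOT R XNOR R) AND NOT (R OR (P XOR S))
De Morgan's: NOT(OR of terms) = AND of negations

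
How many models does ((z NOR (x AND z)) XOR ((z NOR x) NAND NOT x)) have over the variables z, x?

Satisfying assignments: (0,0), (1,0), (1,1)
Count: 3 out of 4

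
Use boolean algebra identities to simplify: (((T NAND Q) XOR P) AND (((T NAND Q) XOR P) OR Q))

By absorption (E AND (E OR v) = E):
= ((T NAND Q) XOR P)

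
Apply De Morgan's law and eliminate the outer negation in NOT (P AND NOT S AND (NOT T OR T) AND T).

NOT P OR S OR NOT (NOT T OR T) OR NOT T
De Morgan's: NOT(AND of terms) = OR of negations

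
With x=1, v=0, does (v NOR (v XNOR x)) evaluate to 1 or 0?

Substituting: (0 NOR (0 XNOR 1))
= 1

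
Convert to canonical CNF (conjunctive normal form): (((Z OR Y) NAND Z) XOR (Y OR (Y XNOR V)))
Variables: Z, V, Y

(Z OR V OR Y) AND (Z OR V OR NOT Y) AND (Z OR NOT V OR NOT Y) AND (NOT Z OR NOT V OR Y)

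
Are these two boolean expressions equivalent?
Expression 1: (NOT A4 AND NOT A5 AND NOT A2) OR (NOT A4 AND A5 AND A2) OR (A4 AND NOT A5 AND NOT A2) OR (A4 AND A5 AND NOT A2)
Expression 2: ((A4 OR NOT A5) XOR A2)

Yes, they are equivalent — the two output columns agree on all 8 assignments:
A4 | A5 | A2 | Expression 1 | Expression 2
------------------------------------------
0 | 0 | 0 | 1 | 1
0 | 0 | 1 | 0 | 0
0 | 1 | 0 | 0 | 0
0 | 1 | 1 | 1 | 1
1 | 0 | 0 | 1 | 1
1 | 0 | 1 | 0 | 0
1 | 1 | 0 | 1 | 1
1 | 1 | 1 | 0 | 0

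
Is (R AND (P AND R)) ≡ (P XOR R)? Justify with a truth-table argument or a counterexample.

No. Counterexample: with P=0, R=1, Expression 1 = 0 but Expression 2 = 1.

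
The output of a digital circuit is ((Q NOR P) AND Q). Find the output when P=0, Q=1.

Substituting: ((1 NOR 0) AND 1)
= 0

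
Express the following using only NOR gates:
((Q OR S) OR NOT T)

((((Q NOR S) NOR (Q NOR S)) NOR (T NOR T)) NOR (((Q NOR S) NOR (Q NOR S)) NOR (T NOR T)))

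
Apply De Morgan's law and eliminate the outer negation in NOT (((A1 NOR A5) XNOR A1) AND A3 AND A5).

NOT ((A1 NOR A5) XNOR A1) OR NOT A3 OR NOT A5
De Morgan's: NOT(AND of terms) = OR of negations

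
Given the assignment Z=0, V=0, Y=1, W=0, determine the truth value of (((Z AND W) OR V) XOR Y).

Substituting: (((0 AND 0) OR 0) XOR 1)
= 1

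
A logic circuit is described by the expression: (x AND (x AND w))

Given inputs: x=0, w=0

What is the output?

Substituting: (0 AND (0 AND 0))
= 0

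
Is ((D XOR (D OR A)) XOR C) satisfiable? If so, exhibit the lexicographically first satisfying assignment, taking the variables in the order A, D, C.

A=0, D=0, C=1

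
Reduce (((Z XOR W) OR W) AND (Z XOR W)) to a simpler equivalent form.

By absorption (E AND (E OR v) = E):
= (Z XOR W)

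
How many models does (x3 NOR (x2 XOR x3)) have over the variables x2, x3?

Satisfying assignments: (0,0)
Count: 1 out of 4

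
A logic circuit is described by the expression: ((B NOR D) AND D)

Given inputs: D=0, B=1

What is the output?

Substituting: ((1 NOR 0) AND 0)
= 0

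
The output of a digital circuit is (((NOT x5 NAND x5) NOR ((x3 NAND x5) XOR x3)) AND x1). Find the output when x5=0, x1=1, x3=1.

Substituting: (((NOT 0 NAND 0) NOR ((1 NAND 0) XOR 1)) AND 1)
= 0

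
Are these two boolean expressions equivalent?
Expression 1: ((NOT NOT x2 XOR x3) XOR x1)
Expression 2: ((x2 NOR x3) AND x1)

No. Counterexample: with x2=0, x3=1, x1=0, Expression 1 = 1 but Expression 2 = 0.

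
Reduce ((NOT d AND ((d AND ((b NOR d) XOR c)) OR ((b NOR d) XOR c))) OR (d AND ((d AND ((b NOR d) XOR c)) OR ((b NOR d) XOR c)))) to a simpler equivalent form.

By distribution ((E AND v) OR (E AND NOT v) = E) then absorption (E OR (E AND v) = E):
= ((b NOR d) XOR c)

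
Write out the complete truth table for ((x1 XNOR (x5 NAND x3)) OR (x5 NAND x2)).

x1 | x3 | x2 | x5 | Output
--------------------------
0 | 0 | 0 | 0 | 1
0 | 0 | 0 | 1 | 1
0 | 0 | 1 | 0 | 1
0 | 0 | 1 | 1 | 0
0 | 1 | 0 | 0 | 1
0 | 1 | 0 | 1 | 1
0 | 1 | 1 | 0 | 1
0 | 1 | 1 | 1 | 1
1 | 0 | 0 | 0 | 1
1 | 0 | 0 | 1 | 1
1 | 0 | 1 | 0 | 1
1 | 0 | 1 | 1 | 1
1 | 1 | 0 | 0 | 1
1 | 1 | 0 | 1 | 1
1 | 1 | 1 | 0 | 1
1 | 1 | 1 | 1 | 0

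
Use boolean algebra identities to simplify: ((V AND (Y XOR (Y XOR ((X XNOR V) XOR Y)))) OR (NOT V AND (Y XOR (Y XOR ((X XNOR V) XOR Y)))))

By distribution ((E AND v) OR (E AND NOT v) = E) then XOR self-cancellation ((E XOR v) XOR v = E):
= ((X XNOR V) XOR Y)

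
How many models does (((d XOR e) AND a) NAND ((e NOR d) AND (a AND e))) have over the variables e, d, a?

Satisfying assignments: (0,0,0), (0,0,1), (0,1,0), (0,1,1), (1,0,0), (1,0,1), (1,1,0), (1,1,1)
Count: 8 out of 8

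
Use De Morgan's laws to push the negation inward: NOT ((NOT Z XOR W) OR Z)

NOT (NOT Z XOR W) AND NOT Z
De Morgan's: NOT(OR of terms) = AND of negations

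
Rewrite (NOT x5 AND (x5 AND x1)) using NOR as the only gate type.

(((x5 NOR x5) NOR (x5 NOR x5)) NOR (((x5 NOR x5) NOR (x1 NOR x1)) NOR ((x5 NOR x5) NOR (x1 NOR x1))))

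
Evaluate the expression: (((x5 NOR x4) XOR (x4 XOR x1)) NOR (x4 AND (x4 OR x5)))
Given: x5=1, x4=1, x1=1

Substituting: (((1 NOR 1) XOR (1 XOR 1)) NOR (1 AND (1 OR 1)))
= 0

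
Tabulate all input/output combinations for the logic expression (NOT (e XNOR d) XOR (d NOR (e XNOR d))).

e | d | Output
--------------
0 | 0 | 0
0 | 1 | 1
1 | 0 | 0
1 | 1 | 0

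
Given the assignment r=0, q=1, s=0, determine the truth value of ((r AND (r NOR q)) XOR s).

Substituting: ((0 AND (0 NOR 1)) XOR 0)
= 0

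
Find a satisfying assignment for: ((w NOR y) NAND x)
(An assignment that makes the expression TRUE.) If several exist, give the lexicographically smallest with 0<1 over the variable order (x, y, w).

x=0, y=0, w=0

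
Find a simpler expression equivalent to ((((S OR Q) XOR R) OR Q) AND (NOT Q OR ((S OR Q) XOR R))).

By distribution ((E OR v) AND (E OR NOT v) = E):
= ((S OR Q) XOR R)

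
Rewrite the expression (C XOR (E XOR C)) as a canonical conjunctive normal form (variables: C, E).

(C OR E) AND (NOT C OR E)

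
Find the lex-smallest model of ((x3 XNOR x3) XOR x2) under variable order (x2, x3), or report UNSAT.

x2=0, x3=0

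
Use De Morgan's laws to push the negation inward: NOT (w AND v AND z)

NOT w OR NOT v OR NOT z
De Morgan's: NOT(AND of terms) = OR of negations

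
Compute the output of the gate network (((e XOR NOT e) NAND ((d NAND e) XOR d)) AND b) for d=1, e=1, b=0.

Substituting: (((1 XOR NOT 1) NAND ((1 NAND 1) XOR 1)) AND 0)
= 0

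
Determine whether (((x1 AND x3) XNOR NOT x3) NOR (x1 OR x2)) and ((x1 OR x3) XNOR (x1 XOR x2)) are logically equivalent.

No. Counterexample: with x2=0, x1=1, x3=0, Expression 1 = 0 but Expression 2 = 1.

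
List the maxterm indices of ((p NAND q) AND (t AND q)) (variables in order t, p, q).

ΠM(0, 1, 2, 3, 4, 6, 7) = (t OR p OR q) AND (t OR p OR NOT q) AND (t OR NOT p OR q) AND (t OR NOT p OR NOT q) AND (NOT t OR p OR q) AND (NOT t OR NOT p OR q) AND (NOT t OR NOT p OR NOT q)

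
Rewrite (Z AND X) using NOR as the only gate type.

((Z NOR Z) NOR (X NOR X))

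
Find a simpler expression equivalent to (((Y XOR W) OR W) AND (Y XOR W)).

By absorption (E AND (E OR v) = E):
= (Y XOR W)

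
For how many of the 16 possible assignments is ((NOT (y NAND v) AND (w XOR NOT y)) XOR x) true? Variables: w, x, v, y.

Satisfying assignments: (0,1,0,0), (0,1,0,1), (0,1,1,0), (0,1,1,1), (1,0,1,1), (1,1,0,0), (1,1,0,1), (1,1,1,0)
Count: 8 out of 16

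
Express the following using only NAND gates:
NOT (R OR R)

(((R NAND R) NAND (R NAND R)) NAND ((R NAND R) NAND (R NAND R)))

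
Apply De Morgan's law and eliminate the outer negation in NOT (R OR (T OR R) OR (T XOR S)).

NOT R AND NOT (T OR R) AND NOT (T XOR S)
De Morgan's: NOT(OR of terms) = AND of negations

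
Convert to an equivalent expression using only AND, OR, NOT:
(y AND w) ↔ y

((y AND w) AND y) OR (NOT (y AND w) AND NOT y)
(Biconditional = both true or both false)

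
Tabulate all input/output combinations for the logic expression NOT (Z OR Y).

Z | Y | Output
--------------
0 | 0 | 1
0 | 1 | 0
1 | 0 | 0
1 | 1 | 0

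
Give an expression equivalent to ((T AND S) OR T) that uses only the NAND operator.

((((T NAND S) NAND (T NAND S)) NAND ((T NAND S) NAND (T NAND S))) NAND (T NAND T))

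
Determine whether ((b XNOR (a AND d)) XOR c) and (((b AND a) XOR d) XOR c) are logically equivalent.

No. Counterexample: with d=0, b=0, a=0, c=0, Expression 1 = 1 but Expression 2 = 0.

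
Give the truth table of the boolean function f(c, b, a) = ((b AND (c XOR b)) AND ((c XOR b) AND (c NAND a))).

c | b | a | Output
------------------
0 | 0 | 0 | 0
0 | 0 | 1 | 0
0 | 1 | 0 | 1
0 | 1 | 1 | 1
1 | 0 | 0 | 0
1 | 0 | 1 | 0
1 | 1 | 0 | 0
1 | 1 | 1 | 0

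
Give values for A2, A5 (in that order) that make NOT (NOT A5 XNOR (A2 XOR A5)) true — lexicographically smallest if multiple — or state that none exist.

A2=0, A5=0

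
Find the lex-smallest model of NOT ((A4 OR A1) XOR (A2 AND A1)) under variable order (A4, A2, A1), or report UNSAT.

A4=0, A2=0, A1=0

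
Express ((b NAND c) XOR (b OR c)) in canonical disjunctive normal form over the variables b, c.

(NOT b AND NOT c) OR (b AND c)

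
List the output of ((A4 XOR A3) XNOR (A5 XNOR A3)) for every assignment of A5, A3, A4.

A5 | A3 | A4 | Output
---------------------
0 | 0 | 0 | 0
0 | 0 | 1 | 1
0 | 1 | 0 | 0
0 | 1 | 1 | 1
1 | 0 | 0 | 1
1 | 0 | 1 | 0
1 | 1 | 0 | 1
1 | 1 | 1 | 0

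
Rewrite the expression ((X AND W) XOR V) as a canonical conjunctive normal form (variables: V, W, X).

(V OR W OR X) AND (V OR W OR NOT X) AND (V OR NOT W OR X) AND (NOT V OR NOT W OR NOT X)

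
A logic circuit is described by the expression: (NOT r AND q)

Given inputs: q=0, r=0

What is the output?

Substituting: (NOT 0 AND 0)
= 0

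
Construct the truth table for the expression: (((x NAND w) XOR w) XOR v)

x | w | v | Output
------------------
0 | 0 | 0 | 1
0 | 0 | 1 | 0
0 | 1 | 0 | 0
0 | 1 | 1 | 1
1 | 0 | 0 | 1
1 | 0 | 1 | 0
1 | 1 | 0 | 1
1 | 1 | 1 | 0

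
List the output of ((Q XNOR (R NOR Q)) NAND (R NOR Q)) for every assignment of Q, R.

Q | R | Output
--------------
0 | 0 | 1
0 | 1 | 1
1 | 0 | 1
1 | 1 | 1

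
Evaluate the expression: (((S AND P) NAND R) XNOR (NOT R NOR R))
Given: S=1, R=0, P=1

Substituting: (((1 AND 1) NAND 0) XNOR (NOT 0 NOR 0))
= 0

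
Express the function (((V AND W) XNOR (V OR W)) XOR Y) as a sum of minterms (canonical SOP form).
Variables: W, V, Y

Σm(0, 3, 5, 6) = (NOT W AND NOT V AND NOT Y) OR (NOT W AND V AND Y) OR (W AND NOT V AND Y) OR (W AND V AND NOT Y)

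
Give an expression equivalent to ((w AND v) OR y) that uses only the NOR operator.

((((w NOR w) NOR (v NOR v)) NOR y) NOR (((w NOR w) NOR (v NOR v)) NOR y))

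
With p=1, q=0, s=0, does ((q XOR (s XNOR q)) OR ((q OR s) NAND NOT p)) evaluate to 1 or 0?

Substituting: ((0 XOR (0 XNOR 0)) OR ((0 OR 0) NAND NOT 1))
= 1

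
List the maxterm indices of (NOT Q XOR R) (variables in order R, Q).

ΠM(1, 2) = (R OR NOT Q) AND (NOT R OR Q)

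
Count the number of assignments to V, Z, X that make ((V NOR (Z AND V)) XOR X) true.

Satisfying assignments: (0,0,0), (0,1,0), (1,0,1), (1,1,1)
Count: 4 out of 8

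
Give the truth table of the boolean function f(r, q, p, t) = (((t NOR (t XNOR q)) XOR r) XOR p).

r | q | p | t | Output
----------------------
0 | 0 | 0 | 0 | 0
0 | 0 | 0 | 1 | 0
0 | 0 | 1 | 0 | 1
0 | 0 | 1 | 1 | 1
0 | 1 | 0 | 0 | 1
0 | 1 | 0 | 1 | 0
0 | 1 | 1 | 0 | 0
0 | 1 | 1 | 1 | 1
1 | 0 | 0 | 0 | 1
1 | 0 | 0 | 1 | 1
1 | 0 | 1 | 0 | 0
1 | 0 | 1 | 1 | 0
1 | 1 | 0 | 0 | 0
1 | 1 | 0 | 1 | 1
1 | 1 | 1 | 0 | 1
1 | 1 | 1 | 1 | 0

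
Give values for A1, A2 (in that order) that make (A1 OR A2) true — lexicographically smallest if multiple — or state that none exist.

A1=0, A2=1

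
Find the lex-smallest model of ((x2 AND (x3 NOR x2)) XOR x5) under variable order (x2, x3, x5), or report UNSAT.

x2=0, x3=0, x5=1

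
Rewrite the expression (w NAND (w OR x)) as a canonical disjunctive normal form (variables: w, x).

(NOT w AND NOT x) OR (NOT w AND x)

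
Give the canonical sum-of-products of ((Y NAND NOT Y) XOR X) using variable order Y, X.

Σm(0, 2) = (NOT Y AND NOT X) OR (Y AND NOT X)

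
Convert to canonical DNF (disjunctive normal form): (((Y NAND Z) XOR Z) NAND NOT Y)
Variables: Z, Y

(NOT Z AND Y) OR (Z AND NOT Y) OR (Z AND Y)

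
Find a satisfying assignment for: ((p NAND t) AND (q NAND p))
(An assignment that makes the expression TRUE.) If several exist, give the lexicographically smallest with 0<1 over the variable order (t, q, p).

t=0, q=0, p=0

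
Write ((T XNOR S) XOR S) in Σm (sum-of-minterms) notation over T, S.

Σm(0, 1) = (NOT T AND NOT S) OR (NOT T AND S)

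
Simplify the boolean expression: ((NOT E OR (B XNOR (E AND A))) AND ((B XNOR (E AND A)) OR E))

By distribution ((E OR v) AND (E OR NOT v) = E):
= (B XNOR (E AND A))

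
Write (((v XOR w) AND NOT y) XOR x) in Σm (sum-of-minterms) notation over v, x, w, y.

Σm(2, 4, 5, 7, 8, 13, 14, 15) = (NOT v AND NOT x AND w AND NOT y) OR (NOT v AND x AND NOT w AND NOT y) OR (NOT v AND x AND NOT w AND y) OR (NOT v AND x AND w AND y) OR (v AND NOT x AND NOT w AND NOT y) OR (v AND x AND NOT w AND y) OR (v AND x AND w AND NOT y) OR (v AND x AND w AND y)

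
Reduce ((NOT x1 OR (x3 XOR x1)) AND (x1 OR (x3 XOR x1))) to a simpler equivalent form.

By distribution ((E OR v) AND (E OR NOT v) = E):
= (x3 XOR x1)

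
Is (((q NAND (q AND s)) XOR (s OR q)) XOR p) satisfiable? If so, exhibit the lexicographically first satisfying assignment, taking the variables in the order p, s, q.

p=0, s=0, q=0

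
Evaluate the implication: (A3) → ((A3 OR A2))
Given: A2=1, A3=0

Antecedent (A3) = 0; consequent ((A3 OR A2)) = 1.
0 → 1 = 1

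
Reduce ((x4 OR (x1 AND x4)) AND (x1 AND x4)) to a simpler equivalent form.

By absorption (E AND (E OR v) = E):
= (x1 AND x4)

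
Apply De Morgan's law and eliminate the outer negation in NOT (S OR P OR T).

NOT S AND NOT P AND NOT T
De Morgan's: NOT(OR of terms) = AND of negations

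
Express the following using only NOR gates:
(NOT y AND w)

(((y NOR y) NOR (y NOR y)) NOR (w NOR w))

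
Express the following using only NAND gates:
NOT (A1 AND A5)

(((A1 NAND A5) NAND (A1 NAND A5)) NAND ((A1 NAND A5) NAND (A1 NAND A5)))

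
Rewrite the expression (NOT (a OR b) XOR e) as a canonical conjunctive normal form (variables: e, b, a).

(e OR b OR NOT a) AND (e OR NOT b OR a) AND (e OR NOT b OR NOT a) AND (NOT e OR b OR a)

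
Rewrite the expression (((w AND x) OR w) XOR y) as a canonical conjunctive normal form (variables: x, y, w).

(x OR y OR w) AND (x OR NOT y OR NOT w) AND (NOT x OR y OR w) AND (NOT x OR NOT y OR NOT w)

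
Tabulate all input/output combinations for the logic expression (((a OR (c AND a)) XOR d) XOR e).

d | e | c | a | Output
----------------------
0 | 0 | 0 | 0 | 0
0 | 0 | 0 | 1 | 1
0 | 0 | 1 | 0 | 0
0 | 0 | 1 | 1 | 1
0 | 1 | 0 | 0 | 1
0 | 1 | 0 | 1 | 0
0 | 1 | 1 | 0 | 1
0 | 1 | 1 | 1 | 0
1 | 0 | 0 | 0 | 1
1 | 0 | 0 | 1 | 0
1 | 0 | 1 | 0 | 1
1 | 0 | 1 | 1 | 0
1 | 1 | 0 | 0 | 0
1 | 1 | 0 | 1 | 1
1 | 1 | 1 | 0 | 0
1 | 1 | 1 | 1 | 1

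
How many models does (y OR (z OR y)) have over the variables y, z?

Satisfying assignments: (0,1), (1,0), (1,1)
Count: 3 out of 4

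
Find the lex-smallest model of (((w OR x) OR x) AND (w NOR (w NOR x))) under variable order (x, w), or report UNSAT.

x=1, w=0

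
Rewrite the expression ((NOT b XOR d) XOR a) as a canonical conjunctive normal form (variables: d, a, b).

(d OR a OR NOT b) AND (d OR NOT a OR b) AND (NOT d OR a OR b) AND (NOT d OR NOT a OR NOT b)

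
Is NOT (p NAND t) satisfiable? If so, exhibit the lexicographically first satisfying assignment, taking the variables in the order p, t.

p=1, t=1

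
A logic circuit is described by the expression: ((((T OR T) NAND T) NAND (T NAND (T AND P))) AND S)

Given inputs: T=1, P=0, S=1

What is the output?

Substituting: ((((1 OR 1) NAND 1) NAND (1 NAND (1 AND 0))) AND 1)
= 1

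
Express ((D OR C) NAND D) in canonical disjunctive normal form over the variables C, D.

(NOT C AND NOT D) OR (C AND NOT D)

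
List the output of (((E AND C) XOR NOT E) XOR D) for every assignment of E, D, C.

E | D | C | Output
------------------
0 | 0 | 0 | 1
0 | 0 | 1 | 1
0 | 1 | 0 | 0
0 | 1 | 1 | 0
1 | 0 | 0 | 0
1 | 0 | 1 | 1
1 | 1 | 0 | 1
1 | 1 | 1 | 0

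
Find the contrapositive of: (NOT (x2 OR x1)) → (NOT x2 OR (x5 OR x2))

Contrapositive: NOT (NOT x2 OR (x5 OR x2)) → (x2 OR x1)
Note: A statement and its contrapositive are logically equivalent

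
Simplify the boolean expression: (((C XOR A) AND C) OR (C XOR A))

By absorption (E OR (E AND v) = E):
= (C XOR A)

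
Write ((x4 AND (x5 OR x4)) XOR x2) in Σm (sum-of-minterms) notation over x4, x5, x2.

Σm(1, 3, 4, 6) = (NOT x4 AND NOT x5 AND x2) OR (NOT x4 AND x5 AND x2) OR (x4 AND NOT x5 AND NOT x2) OR (x4 AND x5 AND NOT x2)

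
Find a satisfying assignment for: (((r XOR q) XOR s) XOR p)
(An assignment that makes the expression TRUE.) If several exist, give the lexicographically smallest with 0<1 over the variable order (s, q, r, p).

s=0, q=0, r=0, p=1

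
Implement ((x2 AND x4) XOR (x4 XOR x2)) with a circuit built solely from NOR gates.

((((((x2 NOR x2) NOR (x4 NOR x4)) NOR ((((x4 NOR x2) NOR (x4 NOR x2)) NOR ((x4 NOR x2) NOR (x4 NOR x2))) NOR ((((x4 NOR x4) NOR (x2 NOR x2)) NOR ((x4 NOR x4) NOR (x2 NOR x2))) NOR (((x4 NOR x4) NOR (x2 NOR x2)) NOR ((x4 NOR x4) NOR (x2 NOR x2)))))) NOR (((x2 NOR x2) NOR (x4 NOR x4)) NOR ((((x4 NOR x2) NOR (x4 NOR x2)) NOR ((x4 NOR x2) NOR (x4 NOR x2))) NOR ((((x4 NOR x4) NOR (x2 NOR x2)) NOR ((x4 NOR x4) NOR (x2 NOR x2))) NOR (((x4 NOR x4) NOR (x2 NOR x2)) NOR ((x4 NOR x4) NOR (x2 NOR x2))))))) NOR ((((x2 NOR x2) NOR (x4 NOR x4)) NOR ((((x4 NOR x2) NOR (x4 NOR x2)) NOR ((x4 NOR x2) NOR (x4 NOR x2))) NOR ((((x4 NOR x4) NOR (x2 NOR x2)) NOR ((x4 NOR x4) NOR (x2 NOR x2))) NOR (((x4 NOR x4) NOR (x2 NOR x2)) NOR ((x4 NOR x4) NOR (x2 NOR x2)))))) NOR (((x2 NOR x2) NOR (x4 NOR x4)) NOR ((((x4 NOR x2) NOR (x4 NOR x2)) NOR ((x4 NOR x2) NOR (x4 NOR x2))) NOR ((((x4 NOR x4) NOR (x2 NOR x2)) NOR ((x4 NOR x4) NOR (x2 NOR x2))) NOR (((x4 NOR x4) NOR (x2 NOR x2)) NOR ((x4 NOR x4) NOR (x2 NOR x2)))))))) NOR ((((((x2 NOR x2) NOR (x4 NOR x4)) NOR ((x2 NOR x2) NOR (x4 NOR x4))) NOR (((((x4 NOR x2) NOR (x4 NOR x2)) NOR ((x4 NOR x2) NOR (x4 NOR x2))) NOR ((((x4 NOR x4) NOR (x2 NOR x2)) NOR ((x4 NOR x4) NOR (x2 NOR x2))) NOR (((x4 NOR x4) NOR (x2 NOR x2)) NOR ((x4 NOR x4) NOR (x2 NOR x2))))) NOR ((((x4 NOR x2) NOR (x4 NOR x2)) NOR ((x4 NOR x2) NOR (x4 NOR x2))) NOR ((((x4 NOR x4) NOR (x2 NOR x2)) NOR ((x4 NOR x4) NOR (x2 NOR x2))) NOR (((x4 NOR x4) NOR (x2 NOR x2)) NOR ((x4 NOR x4) NOR (x2 NOR x2))))))) NOR ((((x2 NOR x2) NOR (x4 NOR x4)) NOR ((x2 NOR x2) NOR (x4 NOR x4))) NOR (((((x4 NOR x2) NOR (x4 NOR x2)) NOR ((x4 NOR x2) NOR (x4 NOR x2))) NOR ((((x4 NOR x4) NOR (x2 NOR x2)) NOR ((x4 NOR x4) NOR (x2 NOR x2))) NOR (((x4 NOR x4) NOR (x2 NOR x2)) NOR ((x4 NOR x4) NOR (x2 NOR x2))))) NOR ((((x4 NOR x2) NOR (x4 NOR x2)) NOR ((x4 NOR x2) NOR (x4 NOR x2))) NOR ((((x4 NOR x4) NOR (x2 NOR x2)) NOR ((x4 NOR x4) NOR (x2 NOR x2))) NOR (((x4 NOR x4) NOR (x2 NOR x2)) NOR ((x4 NOR x4) NOR (x2 NOR x2)))))))) NOR (((((x2 NOR x2) NOR (x4 NOR x4)) NOR ((x2 NOR x2) NOR (x4 NOR x4))) NOR (((((x4 NOR x2) NOR (x4 NOR x2)) NOR ((x4 NOR x2) NOR (x4 NOR x2))) NOR ((((x4 NOR x4) NOR (x2 NOR x2)) NOR ((x4 NOR x4) NOR (x2 NOR x2))) NOR (((x4 NOR x4) NOR (x2 NOR x2)) NOR ((x4 NOR x4) NOR (x2 NOR x2))))) NOR ((((x4 NOR x2) NOR (x4 NOR x2)) NOR ((x4 NOR x2) NOR (x4 NOR x2))) NOR ((((x4 NOR x4) NOR (x2 NOR x2)) NOR ((x4 NOR x4) NOR (x2 NOR x2))) NOR (((x4 NOR x4) NOR (x2 NOR x2)) NOR ((x4 NOR x4) NOR (x2 NOR x2))))))) NOR ((((x2 NOR x2) NOR (x4 NOR x4)) NOR ((x2 NOR x2) NOR (x4 NOR x4))) NOR (((((x4 NOR x2) NOR (x4 NOR x2)) NOR ((x4 NOR x2) NOR (x4 NOR x2))) NOR ((((x4 NOR x4) NOR (x2 NOR x2)) NOR ((x4 NOR x4) NOR (x2 NOR x2))) NOR (((x4 NOR x4) NOR (x2 NOR x2)) NOR ((x4 NOR x4) NOR (x2 NOR x2))))) NOR ((((x4 NOR x2) NOR (x4 NOR x2)) NOR ((x4 NOR x2) NOR (x4 NOR x2))) NOR ((((x4 NOR x4) NOR (x2 NOR x2)) NOR ((x4 NOR x4) NOR (x2 NOR x2))) NOR (((x4 NOR x4) NOR (x2 NOR x2)) NOR ((x4 NOR x4) NOR (x2 NOR x2))))))))))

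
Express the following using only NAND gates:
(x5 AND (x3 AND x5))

((x5 NAND ((x3 NAND x5) NAND (x3 NAND x5))) NAND (x5 NAND ((x3 NAND x5) NAND (x3 NAND x5))))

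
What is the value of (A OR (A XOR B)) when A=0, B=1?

Substituting: (0 OR (0 XOR 1))
= 1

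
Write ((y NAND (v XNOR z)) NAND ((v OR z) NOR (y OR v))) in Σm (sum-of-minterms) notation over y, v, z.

Σm(1, 2, 3, 4, 5, 6, 7) = (NOT y AND NOT v AND z) OR (NOT y AND v AND NOT z) OR (NOT y AND v AND z) OR (y AND NOT v AND NOT z) OR (y AND NOT v AND z) OR (y AND v AND NOT z) OR (y AND v AND z)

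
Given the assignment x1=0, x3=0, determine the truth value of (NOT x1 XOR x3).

Substituting: (NOT 0 XOR 0)
= 1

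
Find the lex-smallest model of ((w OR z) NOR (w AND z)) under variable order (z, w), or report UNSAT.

z=0, w=0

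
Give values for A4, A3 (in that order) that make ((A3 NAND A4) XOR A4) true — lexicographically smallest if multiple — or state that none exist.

A4=0, A3=0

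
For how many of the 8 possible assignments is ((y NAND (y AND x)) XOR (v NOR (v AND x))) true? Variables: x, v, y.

Satisfying assignments: (0,1,0), (0,1,1), (1,0,1), (1,1,0)
Count: 4 out of 8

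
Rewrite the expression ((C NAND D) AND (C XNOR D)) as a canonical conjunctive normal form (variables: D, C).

(D OR NOT C) AND (NOT D OR C) AND (NOT D OR NOT C)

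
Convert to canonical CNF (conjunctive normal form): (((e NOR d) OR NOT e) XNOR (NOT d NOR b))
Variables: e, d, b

(e OR d OR b) AND (e OR d OR NOT b) AND (e OR NOT d OR NOT b) AND (NOT e OR NOT d OR b)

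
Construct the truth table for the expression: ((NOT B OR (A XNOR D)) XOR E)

D | A | E | B | Output
----------------------
0 | 0 | 0 | 0 | 1
0 | 0 | 0 | 1 | 1
0 | 0 | 1 | 0 | 0
0 | 0 | 1 | 1 | 0
0 | 1 | 0 | 0 | 1
0 | 1 | 0 | 1 | 0
0 | 1 | 1 | 0 | 0
0 | 1 | 1 | 1 | 1
1 | 0 | 0 | 0 | 1
1 | 0 | 0 | 1 | 0
1 | 0 | 1 | 0 | 0
1 | 0 | 1 | 1 | 1
1 | 1 | 0 | 0 | 1
1 | 1 | 0 | 1 | 1
1 | 1 | 1 | 0 | 0
1 | 1 | 1 | 1 | 0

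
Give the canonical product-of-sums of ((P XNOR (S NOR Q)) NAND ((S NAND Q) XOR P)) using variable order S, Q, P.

ΠM(2, 4) = (S OR NOT Q OR P) AND (NOT S OR Q OR P)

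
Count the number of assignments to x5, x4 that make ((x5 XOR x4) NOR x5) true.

Satisfying assignments: (0,0)
Count: 1 out of 4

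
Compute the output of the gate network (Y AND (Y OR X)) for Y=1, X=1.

Substituting: (1 AND (1 OR 1))
= 1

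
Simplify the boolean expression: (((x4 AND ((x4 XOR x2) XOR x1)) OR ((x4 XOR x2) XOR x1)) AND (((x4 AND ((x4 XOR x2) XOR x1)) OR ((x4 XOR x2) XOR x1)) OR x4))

By absorption (E AND (E OR v) = E) then absorption (E OR (E AND v) = E):
= ((x4 XOR x2) XOR x1)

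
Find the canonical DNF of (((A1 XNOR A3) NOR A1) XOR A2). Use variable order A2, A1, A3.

(NOT A2 AND NOT A1 AND A3) OR (A2 AND NOT A1 AND NOT A3) OR (A2 AND A1 AND NOT A3) OR (A2 AND A1 AND A3)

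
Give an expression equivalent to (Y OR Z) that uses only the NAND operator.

((Y NAND Y) NAND (Z NAND Z))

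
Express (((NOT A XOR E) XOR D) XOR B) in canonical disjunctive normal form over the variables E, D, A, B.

(NOT E AND NOT D AND NOT A AND NOT B) OR (NOT E AND NOT D AND A AND B) OR (NOT E AND D AND NOT A AND B) OR (NOT E AND D AND A AND NOT B) OR (E AND NOT D AND NOT A AND B) OR (E AND NOT D AND A AND NOT B) OR (E AND D AND NOT A AND NOT B) OR (E AND D AND A AND B)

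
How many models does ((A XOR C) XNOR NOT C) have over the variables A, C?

Satisfying assignments: (1,0), (1,1)
Count: 2 out of 4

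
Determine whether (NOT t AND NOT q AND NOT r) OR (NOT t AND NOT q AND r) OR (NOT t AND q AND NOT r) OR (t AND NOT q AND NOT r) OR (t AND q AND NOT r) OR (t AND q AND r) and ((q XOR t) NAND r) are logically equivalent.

Yes, they are equivalent — the two output columns agree on all 8 assignments:
t | q | r | Expression 1 | Expression 2
---------------------------------------
0 | 0 | 0 | 1 | 1
0 | 0 | 1 | 1 | 1
0 | 1 | 0 | 1 | 1
0 | 1 | 1 | 0 | 0
1 | 0 | 0 | 1 | 1
1 | 0 | 1 | 0 | 0
1 | 1 | 0 | 1 | 1
1 | 1 | 1 | 1 | 1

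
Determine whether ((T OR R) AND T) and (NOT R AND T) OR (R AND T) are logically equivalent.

Yes, they are equivalent — the two output columns agree on all 4 assignments:
R | T | Expression 1 | Expression 2
-----------------------------------
0 | 0 | 0 | 0
0 | 1 | 1 | 1
1 | 0 | 0 | 0
1 | 1 | 1 | 1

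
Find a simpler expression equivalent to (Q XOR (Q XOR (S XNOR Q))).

By XOR self-cancellation ((E XOR v) XOR v = E):
= (S XNOR Q)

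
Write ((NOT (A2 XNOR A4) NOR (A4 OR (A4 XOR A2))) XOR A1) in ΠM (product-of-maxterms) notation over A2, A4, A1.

ΠM(1, 2, 4, 6) = (A2 OR A4 OR NOT A1) AND (A2 OR NOT A4 OR A1) AND (NOT A2 OR A4 OR A1) AND (NOT A2 OR NOT A4 OR A1)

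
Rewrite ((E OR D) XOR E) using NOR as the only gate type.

((((((E NOR D) NOR (E NOR D)) NOR E) NOR (((E NOR D) NOR (E NOR D)) NOR E)) NOR ((((E NOR D) NOR (E NOR D)) NOR E) NOR (((E NOR D) NOR (E NOR D)) NOR E))) NOR ((((((E NOR D) NOR (E NOR D)) NOR ((E NOR D) NOR (E NOR D))) NOR (E NOR E)) NOR ((((E NOR D) NOR (E NOR D)) NOR ((E NOR D) NOR (E NOR D))) NOR (E NOR E))) NOR (((((E NOR D) NOR (E NOR D)) NOR ((E NOR D) NOR (E NOR D))) NOR (E NOR E)) NOR ((((E NOR D) NOR (E NOR D)) NOR ((E NOR D) NOR (E NOR D))) NOR (E NOR E)))))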